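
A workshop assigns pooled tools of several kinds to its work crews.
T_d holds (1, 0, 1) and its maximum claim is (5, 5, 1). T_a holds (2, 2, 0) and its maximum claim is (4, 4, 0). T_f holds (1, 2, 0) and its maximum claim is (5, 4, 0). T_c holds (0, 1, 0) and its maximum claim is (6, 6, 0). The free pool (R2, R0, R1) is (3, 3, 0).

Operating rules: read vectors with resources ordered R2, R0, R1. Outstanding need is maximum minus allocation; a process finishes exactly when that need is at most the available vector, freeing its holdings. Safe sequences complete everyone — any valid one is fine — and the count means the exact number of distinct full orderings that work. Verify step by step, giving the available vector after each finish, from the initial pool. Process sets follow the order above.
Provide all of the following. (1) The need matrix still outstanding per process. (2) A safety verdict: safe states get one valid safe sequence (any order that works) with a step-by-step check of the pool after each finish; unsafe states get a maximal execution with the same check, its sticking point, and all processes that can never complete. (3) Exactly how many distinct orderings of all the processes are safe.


(1) Remaining need (order R2, R0, R1):
  T_d: (4, 5, 0)
  T_a: (2, 2, 0)
  T_f: (4, 2, 0)
  T_c: (6, 5, 0)
(2) SAFE. One safe sequence: T_a, T_d, T_c, T_f.
Key observation: the order's first zero-slack moment is T_d ((4, 5, 0) needed, (5, 5, 0) free — a requested resource with nothing to spare).
Step-by-step check:
  pool = (3, 3, 0)
  run T_a (needs (2, 2, 0), free (3, 3, 0)); after release of (2, 2, 0) the pool is (5, 5, 0)
  run T_d (needs (4, 5, 0), free (5, 5, 0)); after release of (1, 0, 1) the pool is (6, 5, 1)
  run T_c (needs (6, 5, 0), free (6, 5, 1)); after release of (0, 1, 0) the pool is (6, 6, 1)
  run T_f (needs (4, 2, 0), free (6, 6, 1)); after release of (1, 2, 0) the pool is (7, 8, 1)
(3) Precisely 4 of the possible complete orderings are safe sequences.


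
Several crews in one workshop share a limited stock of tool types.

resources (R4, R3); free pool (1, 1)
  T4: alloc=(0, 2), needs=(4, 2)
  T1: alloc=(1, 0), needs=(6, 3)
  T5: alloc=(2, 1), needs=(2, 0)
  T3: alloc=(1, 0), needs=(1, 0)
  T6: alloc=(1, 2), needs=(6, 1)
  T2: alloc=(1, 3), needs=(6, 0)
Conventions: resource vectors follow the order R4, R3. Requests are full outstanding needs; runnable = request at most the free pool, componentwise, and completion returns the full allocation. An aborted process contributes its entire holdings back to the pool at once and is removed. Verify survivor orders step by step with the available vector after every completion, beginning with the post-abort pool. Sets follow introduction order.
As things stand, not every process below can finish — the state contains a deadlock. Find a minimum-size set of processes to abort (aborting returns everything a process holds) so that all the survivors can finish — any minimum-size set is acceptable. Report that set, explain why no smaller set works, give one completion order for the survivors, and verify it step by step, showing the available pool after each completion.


The answer: abort T1 and T6.
Key observation: the returned (2, 2) from T1 and T6 is what brings T2 — unrunnable before, under any order — into play at step 4.
Why nothing smaller works — every single abort fails: T4 alone leaves T1 blocked (short on R4); T1 alone leaves T6 blocked (short on R4); T5 alone leaves T1 blocked (short on R4); T3 alone leaves T1 blocked (short on R4); T6 alone leaves T1 blocked (short on R4); T2 alone leaves T1 blocked (short on R4).
The survivors complete as T3, T4, T5, T2. Walking it through (starting from the post-abort pool):
  pool = (3, 3)
  T3: need (1, 0) fits (3, 3); releases (1, 0), pool now (4, 3)
  T4: need (4, 2) fits (4, 3); releases (0, 2), pool now (4, 5)
  T5: need (2, 0) fits (4, 5); releases (2, 1), pool now (6, 6)
  T2: need (6, 0) fits (6, 6); releases (1, 3), pool now (7, 9)


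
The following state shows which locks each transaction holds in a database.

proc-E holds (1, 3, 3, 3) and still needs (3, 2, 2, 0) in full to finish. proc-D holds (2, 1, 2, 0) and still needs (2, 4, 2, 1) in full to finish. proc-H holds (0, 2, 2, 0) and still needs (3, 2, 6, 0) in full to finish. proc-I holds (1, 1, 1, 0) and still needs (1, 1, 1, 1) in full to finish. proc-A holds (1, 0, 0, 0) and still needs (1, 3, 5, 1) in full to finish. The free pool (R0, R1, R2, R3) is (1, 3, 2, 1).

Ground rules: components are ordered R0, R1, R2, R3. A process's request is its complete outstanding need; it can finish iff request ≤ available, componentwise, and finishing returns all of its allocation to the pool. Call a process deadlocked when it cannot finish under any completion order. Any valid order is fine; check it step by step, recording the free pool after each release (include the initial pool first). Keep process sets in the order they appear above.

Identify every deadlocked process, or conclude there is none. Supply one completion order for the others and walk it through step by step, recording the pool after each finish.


Nothing here is deadlocked.
Key observation: proc-I can run right away; the returned allocation unlocks the remaining processes in turn.
A valid finishing order for the others: proc-I, proc-D, proc-E, proc-A, proc-H. Verifying each step:
  pool = (1, 3, 2, 1)
  proc-I needs (1, 1, 1, 1) <= (1, 3, 2, 1) -> finishes; pool += (1, 1, 1, 0) = (2, 4, 3, 1)
  proc-D needs (2, 4, 2, 1) <= (2, 4, 3, 1) -> finishes; pool += (2, 1, 2, 0) = (4, 5, 5, 1)
  proc-E needs (3, 2, 2, 0) <= (4, 5, 5, 1) -> finishes; pool += (1, 3, 3, 3) = (5, 8, 8, 4)
  proc-A needs (1, 3, 5, 1) <= (5, 8, 8, 4) -> finishes; pool += (1, 0, 0, 0) = (6, 8, 8, 4)
  proc-H needs (3, 2, 6, 0) <= (6, 8, 8, 4) -> finishes; pool += (0, 2, 2, 0) = (6, 10, 10, 4)


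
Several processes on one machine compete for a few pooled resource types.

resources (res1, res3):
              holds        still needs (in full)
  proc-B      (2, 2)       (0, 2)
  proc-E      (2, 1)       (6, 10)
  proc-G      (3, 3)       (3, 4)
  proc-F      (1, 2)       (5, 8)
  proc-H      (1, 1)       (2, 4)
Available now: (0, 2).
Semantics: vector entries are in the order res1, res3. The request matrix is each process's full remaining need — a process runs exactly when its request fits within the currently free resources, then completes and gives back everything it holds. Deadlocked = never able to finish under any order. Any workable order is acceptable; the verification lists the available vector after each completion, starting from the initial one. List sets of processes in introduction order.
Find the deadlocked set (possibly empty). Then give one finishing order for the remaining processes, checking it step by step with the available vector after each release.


Nothing here is deadlocked.
Key observation: there is always a runnable process — proc-B first — so the state unwinds completely.
The rest can finish in the order proc-B, proc-H, proc-G, proc-F, proc-E. Step-by-step check:
  pool = (0, 2)
  proc-B needs (0, 2) <= (0, 2) -> finishes; pool += (2, 2) = (2, 4)
  proc-H needs (2, 4) <= (2, 4) -> finishes; pool += (1, 1) = (3, 5)
  proc-G needs (3, 4) <= (3, 5) -> finishes; pool += (3, 3) = (6, 8)
  proc-F needs (5, 8) <= (6, 8) -> finishes; pool += (1, 2) = (7, 10)
  proc-E needs (6, 10) <= (7, 10) -> finishes; pool += (2, 1) = (9, 11)


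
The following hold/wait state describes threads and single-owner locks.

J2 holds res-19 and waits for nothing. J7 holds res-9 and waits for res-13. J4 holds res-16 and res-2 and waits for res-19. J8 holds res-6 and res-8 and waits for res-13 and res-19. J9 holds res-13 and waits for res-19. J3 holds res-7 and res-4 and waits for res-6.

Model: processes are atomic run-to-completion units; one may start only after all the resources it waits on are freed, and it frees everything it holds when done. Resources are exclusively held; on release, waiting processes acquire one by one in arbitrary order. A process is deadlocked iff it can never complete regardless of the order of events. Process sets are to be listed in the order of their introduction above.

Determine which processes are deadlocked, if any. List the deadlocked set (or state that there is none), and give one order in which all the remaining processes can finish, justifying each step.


The deadlocked set is empty.
Key observation: no waiting chain loops back on itself — every chain ends at a process that waits on nothing, so everyone eventually runs.
A valid finishing order for the others: J2, J9, J4, J8, J3, J7.
Check, step by step:
  J2: no waits; runs immediately, freeing res-19
  J9: everything it awaited (res-19) is free; runs, freeing res-13
  J4: everything it awaited (res-19) is free; runs, freeing res-16 and res-2
  J8: everything it awaited (res-13 and res-19) is free; runs, freeing res-6 and res-8
  J3: everything it awaited (res-6) is free; runs, freeing res-7 and res-4
  J7: everything it awaited (res-13) is free; runs, freeing res-9


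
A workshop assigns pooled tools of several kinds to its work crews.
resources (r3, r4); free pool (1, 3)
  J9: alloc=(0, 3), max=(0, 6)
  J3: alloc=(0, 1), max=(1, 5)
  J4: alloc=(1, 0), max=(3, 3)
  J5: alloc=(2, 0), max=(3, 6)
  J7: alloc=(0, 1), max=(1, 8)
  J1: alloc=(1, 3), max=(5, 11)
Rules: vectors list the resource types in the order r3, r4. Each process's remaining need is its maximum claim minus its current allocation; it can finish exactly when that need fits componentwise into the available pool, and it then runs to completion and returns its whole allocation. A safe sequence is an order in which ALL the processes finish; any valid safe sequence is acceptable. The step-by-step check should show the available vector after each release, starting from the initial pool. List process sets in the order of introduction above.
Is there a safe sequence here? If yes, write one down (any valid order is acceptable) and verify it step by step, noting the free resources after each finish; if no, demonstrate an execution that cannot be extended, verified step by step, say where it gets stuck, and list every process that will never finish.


SAFE, for example via the order J9, J3, J5, J4, J7, J1.
Key observation: the order's first zero-slack moment is J9 ((0, 3) needed, (1, 3) free — a requested resource with nothing to spare).
Walking it through:
  pool = (1, 3)
  J9: need (0, 3) fits (1, 3); releases (0, 3), pool now (1, 6)
  J3: need (1, 4) fits (1, 6); releases (0, 1), pool now (1, 7)
  J5: need (1, 6) fits (1, 7); releases (2, 0), pool now (3, 7)
  J4: need (2, 3) fits (3, 7); releases (1, 0), pool now (4, 7)
  J7: need (1, 7) fits (4, 7); releases (0, 1), pool now (4, 8)
  J1: need (4, 8) fits (4, 8); releases (1, 3), pool now (5, 11)


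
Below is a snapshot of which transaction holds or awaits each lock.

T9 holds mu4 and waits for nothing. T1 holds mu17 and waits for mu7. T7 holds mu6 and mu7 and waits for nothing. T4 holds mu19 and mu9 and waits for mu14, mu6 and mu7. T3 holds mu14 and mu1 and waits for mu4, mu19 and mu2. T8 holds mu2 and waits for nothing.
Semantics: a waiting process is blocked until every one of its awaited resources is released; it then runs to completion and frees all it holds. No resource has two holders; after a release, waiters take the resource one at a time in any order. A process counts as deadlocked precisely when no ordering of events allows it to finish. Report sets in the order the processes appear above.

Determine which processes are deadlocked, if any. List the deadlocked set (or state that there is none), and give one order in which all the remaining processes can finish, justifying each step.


Deadlocked set: T4 and T3.
Key observation: along T4 -> T3 -> T4, each member waits on what the next one holds — a deadlock; no other process is dragged down with it.
The rest can finish in the order T7, T1, T8, T9.
Walking it through:
  T7: no waits; runs immediately, freeing mu6 and mu7
  run T1 (all its waits — mu7 — are resolved); releases mu17
  T8: no waits; runs immediately, freeing mu2
  T9: no waits; runs immediately, freeing mu4


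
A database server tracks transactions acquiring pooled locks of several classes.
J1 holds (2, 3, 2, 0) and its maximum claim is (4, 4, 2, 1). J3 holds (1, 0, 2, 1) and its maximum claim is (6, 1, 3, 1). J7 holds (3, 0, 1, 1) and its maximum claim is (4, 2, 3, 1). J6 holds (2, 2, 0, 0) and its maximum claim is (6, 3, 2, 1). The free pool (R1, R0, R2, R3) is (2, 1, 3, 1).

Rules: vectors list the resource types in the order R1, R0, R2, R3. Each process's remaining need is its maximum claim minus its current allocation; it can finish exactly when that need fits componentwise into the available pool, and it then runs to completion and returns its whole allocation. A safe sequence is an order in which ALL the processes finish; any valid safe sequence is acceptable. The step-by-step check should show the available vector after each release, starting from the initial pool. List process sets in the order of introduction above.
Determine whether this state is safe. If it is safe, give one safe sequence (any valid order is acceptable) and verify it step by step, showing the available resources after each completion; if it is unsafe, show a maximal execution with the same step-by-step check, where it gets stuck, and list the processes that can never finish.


SAFE. One safe sequence: J1, J7, J6, J3.
Key observation: at J1 the run first touches a limit — (2, 1, 0, 1) against (2, 1, 3, 1), exact on a resource it actually requests.
Verifying each step:
  pool = (2, 1, 3, 1)
  J1 needs (2, 1, 0, 1) <= (2, 1, 3, 1) -> finishes; pool += (2, 3, 2, 0) = (4, 4, 5, 1)
  J7 needs (1, 2, 2, 0) <= (4, 4, 5, 1) -> finishes; pool += (3, 0, 1, 1) = (7, 4, 6, 2)
  J6 needs (4, 1, 2, 1) <= (7, 4, 6, 2) -> finishes; pool += (2, 2, 0, 0) = (9, 6, 6, 2)
  J3 needs (5, 1, 1, 0) <= (9, 6, 6, 2) -> finishes; pool += (1, 0, 2, 1) = (10, 6, 8, 3)


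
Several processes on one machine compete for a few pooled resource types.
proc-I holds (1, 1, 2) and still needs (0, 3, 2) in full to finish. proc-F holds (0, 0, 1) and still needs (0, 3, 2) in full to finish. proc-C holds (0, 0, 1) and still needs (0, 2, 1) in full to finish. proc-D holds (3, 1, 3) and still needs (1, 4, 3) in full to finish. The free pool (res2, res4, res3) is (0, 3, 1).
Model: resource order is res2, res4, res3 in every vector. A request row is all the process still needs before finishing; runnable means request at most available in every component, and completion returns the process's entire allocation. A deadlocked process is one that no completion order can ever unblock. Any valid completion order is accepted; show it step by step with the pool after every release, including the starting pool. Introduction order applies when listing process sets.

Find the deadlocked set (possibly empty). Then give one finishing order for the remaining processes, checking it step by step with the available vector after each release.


Nothing here is deadlocked.
Key observation: the pool covers proc-C at once, and every later process fits after earlier releases.
One completion order for the rest: proc-C, proc-I, proc-F, proc-D. Step-by-step check:
  pool = (0, 3, 1)
  proc-C needs (0, 2, 1) <= (0, 3, 1) -> finishes; pool += (0, 0, 1) = (0, 3, 2)
  proc-I needs (0, 3, 2) <= (0, 3, 2) -> finishes; pool += (1, 1, 2) = (1, 4, 4)
  proc-F needs (0, 3, 2) <= (1, 4, 4) -> finishes; pool += (0, 0, 1) = (1, 4, 5)
  proc-D needs (1, 4, 3) <= (1, 4, 5) -> finishes; pool += (3, 1, 3) = (4, 5, 8)


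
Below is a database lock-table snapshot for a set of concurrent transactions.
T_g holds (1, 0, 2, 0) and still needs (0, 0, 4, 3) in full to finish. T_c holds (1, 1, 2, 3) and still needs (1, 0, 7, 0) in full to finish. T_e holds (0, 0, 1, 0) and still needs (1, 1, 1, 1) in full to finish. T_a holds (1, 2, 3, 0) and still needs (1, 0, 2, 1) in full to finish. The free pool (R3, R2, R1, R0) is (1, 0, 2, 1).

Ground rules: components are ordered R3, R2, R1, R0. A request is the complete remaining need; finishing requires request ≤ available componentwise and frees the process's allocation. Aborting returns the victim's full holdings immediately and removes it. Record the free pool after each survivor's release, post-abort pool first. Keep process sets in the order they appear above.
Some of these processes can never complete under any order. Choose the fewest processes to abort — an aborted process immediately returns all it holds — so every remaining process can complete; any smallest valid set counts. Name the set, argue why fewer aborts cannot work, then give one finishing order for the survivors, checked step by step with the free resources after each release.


Minimum abort set: T_c.
Key observation: T_g had no path to completion before; after the abort of T_c ((1, 1, 2, 3) returned), step 1 is where it fits.
Minimality: the empty abort set fails — the state is deadlocked as it stands.
One survivor order: T_g, T_e, T_a. Walking it through (post-abort pool first):
  pool = (2, 1, 4, 4)
  run T_g (needs (0, 0, 4, 3), free (2, 1, 4, 4)); after release of (1, 0, 2, 0) the pool is (3, 1, 6, 4)
  run T_e (needs (1, 1, 1, 1), free (3, 1, 6, 4)); after release of (0, 0, 1, 0) the pool is (3, 1, 7, 4)
  run T_a (needs (1, 0, 2, 1), free (3, 1, 7, 4)); after release of (1, 2, 3, 0) the pool is (4, 3, 10, 4)


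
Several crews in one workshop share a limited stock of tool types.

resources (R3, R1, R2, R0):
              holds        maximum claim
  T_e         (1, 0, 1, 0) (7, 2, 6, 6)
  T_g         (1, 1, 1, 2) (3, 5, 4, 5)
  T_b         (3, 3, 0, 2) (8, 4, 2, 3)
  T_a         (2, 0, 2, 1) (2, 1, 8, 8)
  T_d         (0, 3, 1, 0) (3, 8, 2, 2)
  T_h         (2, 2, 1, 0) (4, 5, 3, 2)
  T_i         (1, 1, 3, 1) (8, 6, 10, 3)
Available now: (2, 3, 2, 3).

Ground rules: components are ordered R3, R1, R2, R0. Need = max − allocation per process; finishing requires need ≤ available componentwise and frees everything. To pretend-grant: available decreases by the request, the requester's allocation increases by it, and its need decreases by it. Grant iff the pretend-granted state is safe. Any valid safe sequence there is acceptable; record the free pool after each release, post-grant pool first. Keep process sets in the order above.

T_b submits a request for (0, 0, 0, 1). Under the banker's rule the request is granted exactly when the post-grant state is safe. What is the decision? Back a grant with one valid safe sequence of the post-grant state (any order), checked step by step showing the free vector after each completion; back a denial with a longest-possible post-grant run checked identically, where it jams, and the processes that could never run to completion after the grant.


DENY: after the grant no complete ordering would exist.
Key observation: after T_h, T_d the pool peaks at (4, 8, 4, 2), and each blocked process is short somewhere: T_e on R3, R2, R0; T_g on R0; T_b on R3; T_a on R2, R0; T_i on R3, R2.
Pretend the grant happened; the run T_h, T_d goes as far as possible. Check, step by step:
  pool = (2, 3, 2, 2)
  T_h: need (2, 3, 2, 2) fits (2, 3, 2, 2); releases (2, 2, 1, 0), pool now (4, 5, 3, 2)
  T_d: need (3, 5, 1, 2) fits (4, 5, 3, 2); releases (0, 3, 1, 0), pool now (4, 8, 4, 2)
  T_e still needs (6, 2, 5, 6) but only (4, 8, 4, 2) is free — short on R3, R2 and R0
  T_g still needs (2, 4, 3, 3) but only (4, 8, 4, 2) is free — short on R0
  T_b still needs (5, 1, 2, 0) but only (4, 8, 4, 2) is free — short on R3
  T_a still needs (0, 1, 6, 7) but only (4, 8, 4, 2) is free — short on R2 and R0
  T_i still needs (7, 5, 7, 2) but only (4, 8, 4, 2) is free — short on R3 and R2
Had the request been granted, T_e, T_g, T_b, T_a and T_i could never finish.


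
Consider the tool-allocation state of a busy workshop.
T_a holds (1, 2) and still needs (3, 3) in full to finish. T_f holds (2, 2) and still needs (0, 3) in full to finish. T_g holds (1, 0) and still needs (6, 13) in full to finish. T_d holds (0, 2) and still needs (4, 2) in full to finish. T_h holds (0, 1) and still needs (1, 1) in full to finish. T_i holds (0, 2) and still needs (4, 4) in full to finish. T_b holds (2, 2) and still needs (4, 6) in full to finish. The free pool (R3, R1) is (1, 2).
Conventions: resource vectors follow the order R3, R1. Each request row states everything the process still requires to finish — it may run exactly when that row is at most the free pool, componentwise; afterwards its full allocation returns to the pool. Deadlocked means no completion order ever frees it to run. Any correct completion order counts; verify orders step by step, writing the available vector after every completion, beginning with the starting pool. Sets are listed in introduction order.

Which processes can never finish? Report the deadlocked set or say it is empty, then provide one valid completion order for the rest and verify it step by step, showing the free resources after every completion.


Nothing here is deadlocked.
Key observation: there is always a runnable process — T_h first — so the state unwinds completely.
The rest can finish in the order T_h, T_f, T_a, T_d, T_b, T_i, T_g. Step-by-step check:
  pool = (1, 2)
  T_h needs (1, 1) <= (1, 2) -> finishes; pool += (0, 1) = (1, 3)
  T_f needs (0, 3) <= (1, 3) -> finishes; pool += (2, 2) = (3, 5)
  T_a needs (3, 3) <= (3, 5) -> finishes; pool += (1, 2) = (4, 7)
  T_d needs (4, 2) <= (4, 7) -> finishes; pool += (0, 2) = (4, 9)
  T_b needs (4, 6) <= (4, 9) -> finishes; pool += (2, 2) = (6, 11)
  T_i needs (4, 4) <= (6, 11) -> finishes; pool += (0, 2) = (6, 13)
  T_g needs (6, 13) <= (6, 13) -> finishes; pool += (1, 0) = (7, 13)


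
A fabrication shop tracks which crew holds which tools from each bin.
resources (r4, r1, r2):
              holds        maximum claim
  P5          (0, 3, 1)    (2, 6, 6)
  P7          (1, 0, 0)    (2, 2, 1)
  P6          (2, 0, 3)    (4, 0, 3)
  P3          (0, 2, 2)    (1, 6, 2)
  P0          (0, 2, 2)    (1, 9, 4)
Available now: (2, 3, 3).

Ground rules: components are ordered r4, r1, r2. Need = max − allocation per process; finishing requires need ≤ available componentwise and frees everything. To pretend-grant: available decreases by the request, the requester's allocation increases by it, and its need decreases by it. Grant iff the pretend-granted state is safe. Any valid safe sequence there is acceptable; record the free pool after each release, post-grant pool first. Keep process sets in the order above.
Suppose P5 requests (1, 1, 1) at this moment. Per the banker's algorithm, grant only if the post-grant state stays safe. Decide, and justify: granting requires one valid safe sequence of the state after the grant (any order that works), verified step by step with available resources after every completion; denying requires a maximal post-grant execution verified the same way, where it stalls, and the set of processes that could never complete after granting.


GRANT. The post-grant state is safe; one safe sequence: P7, P6, P5, P3, P0.
Key observation: after the grant the pool drops to (1, 2, 2), which still lets P7 finish first and unwind the rest.
Step-by-step check of the post-grant state:
  pool = (1, 2, 2)
  P7 needs (1, 2, 1) <= (1, 2, 2) -> finishes; pool += (1, 0, 0) = (2, 2, 2)
  P6 needs (2, 0, 0) <= (2, 2, 2) -> finishes; pool += (2, 0, 3) = (4, 2, 5)
  P5 needs (1, 2, 4) <= (4, 2, 5) -> finishes; pool += (1, 4, 2) = (5, 6, 7)
  P3 needs (1, 4, 0) <= (5, 6, 7) -> finishes; pool += (0, 2, 2) = (5, 8, 9)
  P0 needs (1, 7, 2) <= (5, 8, 9) -> finishes; pool += (0, 2, 2) = (5, 10, 11)


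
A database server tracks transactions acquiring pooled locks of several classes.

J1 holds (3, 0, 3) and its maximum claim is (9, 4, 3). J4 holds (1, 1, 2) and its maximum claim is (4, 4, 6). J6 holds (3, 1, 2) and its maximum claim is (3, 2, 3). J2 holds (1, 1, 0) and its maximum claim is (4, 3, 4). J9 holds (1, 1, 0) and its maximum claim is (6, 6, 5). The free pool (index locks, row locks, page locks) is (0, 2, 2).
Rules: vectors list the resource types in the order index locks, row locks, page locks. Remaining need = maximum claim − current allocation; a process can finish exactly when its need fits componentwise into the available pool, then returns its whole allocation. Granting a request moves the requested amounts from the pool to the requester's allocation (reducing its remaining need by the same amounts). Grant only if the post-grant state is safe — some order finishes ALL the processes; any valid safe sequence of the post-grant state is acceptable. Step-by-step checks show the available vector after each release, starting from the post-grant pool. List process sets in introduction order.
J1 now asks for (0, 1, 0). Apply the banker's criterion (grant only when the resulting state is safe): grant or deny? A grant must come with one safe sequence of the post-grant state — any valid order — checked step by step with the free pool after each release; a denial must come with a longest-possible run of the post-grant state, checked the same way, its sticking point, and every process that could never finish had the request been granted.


DENY. Granting would leave the state unsafe.
Key observation: after J6, J2, J4 the pool peaks at (5, 4, 6), and each blocked process is short somewhere: J1 on index locks; J9 on row locks.
On the post-grant state, J6, J2, J4 is a maximal run — nothing extends it. Step-by-step check:
  pool = (0, 1, 2)
  run J6 (needs (0, 1, 1), free (0, 1, 2)); after release of (3, 1, 2) the pool is (3, 2, 4)
  run J2 (needs (3, 2, 4), free (3, 2, 4)); after release of (1, 1, 0) the pool is (4, 3, 4)
  run J4 (needs (3, 3, 4), free (4, 3, 4)); after release of (1, 1, 2) the pool is (5, 4, 6)
  blocked: J1 wants (6, 3, 0), pool (5, 4, 6) — not enough index locks
  blocked: J9 wants (5, 5, 5), pool (5, 4, 6) — not enough row locks
Post-grant, the permanently blocked set is J1 and J9.


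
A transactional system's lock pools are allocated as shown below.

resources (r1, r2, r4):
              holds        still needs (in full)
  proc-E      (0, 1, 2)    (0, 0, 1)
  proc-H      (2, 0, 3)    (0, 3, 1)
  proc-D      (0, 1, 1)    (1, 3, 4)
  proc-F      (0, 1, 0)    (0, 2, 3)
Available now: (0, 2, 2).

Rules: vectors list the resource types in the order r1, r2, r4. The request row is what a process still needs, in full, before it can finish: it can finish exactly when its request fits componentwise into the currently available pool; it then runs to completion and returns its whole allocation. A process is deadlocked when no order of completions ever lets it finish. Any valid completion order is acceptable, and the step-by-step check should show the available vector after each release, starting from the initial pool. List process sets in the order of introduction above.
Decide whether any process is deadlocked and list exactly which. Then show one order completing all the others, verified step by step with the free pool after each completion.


No process is deadlocked.
Key observation: starting with proc-E, each completion frees enough for the next — no one is permanently blocked.
One completion order for the rest: proc-E, proc-F, proc-H, proc-D. Step-by-step check:
  pool = (0, 2, 2)
  proc-E needs (0, 0, 1) <= (0, 2, 2) -> finishes; pool += (0, 1, 2) = (0, 3, 4)
  proc-F needs (0, 2, 3) <= (0, 3, 4) -> finishes; pool += (0, 1, 0) = (0, 4, 4)
  proc-H needs (0, 3, 1) <= (0, 4, 4) -> finishes; pool += (2, 0, 3) = (2, 4, 7)
  proc-D needs (1, 3, 4) <= (2, 4, 7) -> finishes; pool += (0, 1, 1) = (2, 5, 8)


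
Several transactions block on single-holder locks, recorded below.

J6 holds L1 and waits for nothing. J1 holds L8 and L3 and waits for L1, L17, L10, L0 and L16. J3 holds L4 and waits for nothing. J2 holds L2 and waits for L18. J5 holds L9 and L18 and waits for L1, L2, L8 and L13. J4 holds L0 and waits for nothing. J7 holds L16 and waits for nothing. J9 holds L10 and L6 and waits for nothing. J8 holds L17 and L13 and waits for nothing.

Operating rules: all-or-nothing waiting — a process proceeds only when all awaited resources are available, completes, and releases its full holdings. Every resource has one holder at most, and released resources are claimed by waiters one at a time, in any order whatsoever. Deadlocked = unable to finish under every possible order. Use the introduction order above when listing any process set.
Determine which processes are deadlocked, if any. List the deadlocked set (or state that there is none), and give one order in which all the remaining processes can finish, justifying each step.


Deadlocked: J2 and J5.
Key observation: J2 -> J5 -> J2 is a circular wait — nothing in it can go first; no other process is dragged down with it.
One completion order for the rest: J3, J8, J4, J6, J9, J7, J1.
Check, step by step:
  J3 waits on nothing -> runs at once and releases L4
  J8 waits on nothing -> runs at once and releases L17 and L13
  J4 waits on nothing -> runs at once and releases L0
  J6 waits on nothing -> runs at once and releases L1
  J9 waits on nothing -> runs at once and releases L10 and L6
  J7 waits on nothing -> runs at once and releases L16
  J1 waits on L1, L17, L10, L0 and L16 — all released -> runs and releases L8 and L3


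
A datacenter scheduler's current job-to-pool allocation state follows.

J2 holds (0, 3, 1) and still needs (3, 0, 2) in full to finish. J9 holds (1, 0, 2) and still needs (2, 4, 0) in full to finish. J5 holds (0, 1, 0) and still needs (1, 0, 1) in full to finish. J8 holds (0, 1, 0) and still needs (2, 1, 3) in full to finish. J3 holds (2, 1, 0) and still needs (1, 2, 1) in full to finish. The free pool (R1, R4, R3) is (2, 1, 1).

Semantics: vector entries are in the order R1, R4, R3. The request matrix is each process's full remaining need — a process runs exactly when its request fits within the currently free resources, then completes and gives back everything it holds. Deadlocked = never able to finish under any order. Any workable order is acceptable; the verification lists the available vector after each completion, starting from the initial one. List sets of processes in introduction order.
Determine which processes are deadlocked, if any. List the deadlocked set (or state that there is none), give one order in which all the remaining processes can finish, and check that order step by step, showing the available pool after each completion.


Deadlocked: J2, J9 and J8.
Key observation: after J5, J3 the pool peaks at (4, 3, 1), and each blocked process is short somewhere: J2 on R3; J9 on R4; J8 on R3.
One completion order for the rest: J5, J3. Verifying each step:
  pool = (2, 1, 1)
  run J5 (needs (1, 0, 1), free (2, 1, 1)); after release of (0, 1, 0) the pool is (2, 2, 1)
  run J3 (needs (1, 2, 1), free (2, 2, 1)); after release of (2, 1, 0) the pool is (4, 3, 1)
None of the blocked processes ever fits:
  J2 cannot run: need (3, 0, 2) vs free (4, 3, 1) (insufficient R3)
  J9 cannot run: need (2, 4, 0) vs free (4, 3, 1) (insufficient R4)
  J8 cannot run: need (2, 1, 3) vs free (4, 3, 1) (insufficient R3)


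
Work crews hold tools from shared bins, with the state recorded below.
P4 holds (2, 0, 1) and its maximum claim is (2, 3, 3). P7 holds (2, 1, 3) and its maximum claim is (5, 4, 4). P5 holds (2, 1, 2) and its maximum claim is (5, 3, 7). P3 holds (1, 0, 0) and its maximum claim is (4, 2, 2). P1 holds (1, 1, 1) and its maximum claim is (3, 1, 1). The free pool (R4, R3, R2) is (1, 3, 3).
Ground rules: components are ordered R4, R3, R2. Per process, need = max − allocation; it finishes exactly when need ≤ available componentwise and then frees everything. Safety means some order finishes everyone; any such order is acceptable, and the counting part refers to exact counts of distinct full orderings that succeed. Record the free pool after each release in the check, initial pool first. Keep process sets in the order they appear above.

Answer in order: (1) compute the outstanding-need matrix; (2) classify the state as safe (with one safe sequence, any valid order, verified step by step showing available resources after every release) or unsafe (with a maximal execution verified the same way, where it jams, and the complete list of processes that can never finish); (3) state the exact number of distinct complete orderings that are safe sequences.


(1) Outstanding need per process (order R4, R3, R2):
  P4: (0, 3, 2)
  P7: (3, 3, 1)
  P5: (3, 2, 5)
  P3: (3, 2, 2)
  P1: (2, 0, 0)
(2) SAFE — a valid safe sequence is P4, P7, P3, P5, P1.
Key observation: at P4 the run first touches a limit — (0, 3, 2) against (1, 3, 3), exact on a resource it actually requests.
Walking it through:
  pool = (1, 3, 3)
  run P4 (needs (0, 3, 2), free (1, 3, 3)); after release of (2, 0, 1) the pool is (3, 3, 4)
  run P7 (needs (3, 3, 1), free (3, 3, 4)); after release of (2, 1, 3) the pool is (5, 4, 7)
  run P3 (needs (3, 2, 2), free (5, 4, 7)); after release of (1, 0, 0) the pool is (6, 4, 7)
  run P5 (needs (3, 2, 5), free (6, 4, 7)); after release of (2, 1, 2) the pool is (8, 5, 9)
  run P1 (needs (2, 0, 0), free (8, 5, 9)); after release of (1, 1, 1) the pool is (9, 6, 10)
(3) Exactly 16 of the possible complete orderings are safe sequences.


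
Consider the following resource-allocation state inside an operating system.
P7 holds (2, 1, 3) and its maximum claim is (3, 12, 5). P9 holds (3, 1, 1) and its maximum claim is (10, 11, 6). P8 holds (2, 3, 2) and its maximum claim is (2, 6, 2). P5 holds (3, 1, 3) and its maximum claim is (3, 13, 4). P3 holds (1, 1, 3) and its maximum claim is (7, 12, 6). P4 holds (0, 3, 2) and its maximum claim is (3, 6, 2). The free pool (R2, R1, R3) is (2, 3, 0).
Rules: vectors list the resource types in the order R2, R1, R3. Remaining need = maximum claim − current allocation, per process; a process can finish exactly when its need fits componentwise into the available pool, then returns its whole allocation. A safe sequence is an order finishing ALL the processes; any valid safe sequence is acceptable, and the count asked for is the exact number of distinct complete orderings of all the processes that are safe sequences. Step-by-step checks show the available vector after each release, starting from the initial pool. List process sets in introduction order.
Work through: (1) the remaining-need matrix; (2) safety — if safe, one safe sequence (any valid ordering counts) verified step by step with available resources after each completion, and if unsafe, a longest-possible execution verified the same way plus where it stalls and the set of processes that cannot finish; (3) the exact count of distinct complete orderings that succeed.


(1) Remaining need (order R2, R1, R3):
  P7: (1, 11, 2)
  P9: (7, 10, 5)
  P8: (0, 3, 0)
  P5: (0, 12, 1)
  P3: (6, 11, 3)
  P4: (3, 3, 0)
(2) UNSAFE — no complete ordering exists.
Key observation: no order helps: past P8, P4, the free pool tops out at (4, 9, 4), below what each blocked process needs in R1.
A maximal execution: P8, P4 — then nothing else fits. Walking it through:
  pool = (2, 3, 0)
  run P8 (needs (0, 3, 0), free (2, 3, 0)); after release of (2, 3, 2) the pool is (4, 6, 2)
  run P4 (needs (3, 3, 0), free (4, 6, 2)); after release of (0, 3, 2) the pool is (4, 9, 4)
  blocked: P7 wants (1, 11, 2), pool (4, 9, 4) — not enough R1
  blocked: P9 wants (7, 10, 5), pool (4, 9, 4) — not enough R2, R1 and R3
  blocked: P5 wants (0, 12, 1), pool (4, 9, 4) — not enough R1
  blocked: P3 wants (6, 11, 3), pool (4, 9, 4) — not enough R2 and R1
Never able to finish: P7, P9, P5 and P3.
(3) Precisely 0 of the possible complete orderings are safe sequences.


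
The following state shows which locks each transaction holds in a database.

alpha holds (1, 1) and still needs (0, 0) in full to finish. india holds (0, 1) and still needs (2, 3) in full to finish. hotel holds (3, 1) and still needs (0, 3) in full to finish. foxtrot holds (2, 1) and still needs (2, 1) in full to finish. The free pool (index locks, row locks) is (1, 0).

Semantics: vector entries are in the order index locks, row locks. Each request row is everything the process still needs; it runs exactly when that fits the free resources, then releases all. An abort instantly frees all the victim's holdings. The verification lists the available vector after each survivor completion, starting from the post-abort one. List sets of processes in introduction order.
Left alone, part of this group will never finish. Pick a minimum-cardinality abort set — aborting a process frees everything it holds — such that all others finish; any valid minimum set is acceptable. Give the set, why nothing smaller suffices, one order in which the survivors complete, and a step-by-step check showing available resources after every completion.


Abort india.
Key observation: before aborting india, hotel was permanently blocked — no order could ever run it; afterwards it completes at step 3.
No smaller set exists: with zero aborts the deadlock remains.
One survivor order: alpha, foxtrot, hotel. Walking it through (post-abort pool first):
  pool = (1, 1)
  alpha needs (0, 0) <= (1, 1) -> finishes; pool += (1, 1) = (2, 2)
  foxtrot needs (2, 1) <= (2, 2) -> finishes; pool += (2, 1) = (4, 3)
  hotel needs (0, 3) <= (4, 3) -> finishes; pool += (3, 1) = (7, 4)


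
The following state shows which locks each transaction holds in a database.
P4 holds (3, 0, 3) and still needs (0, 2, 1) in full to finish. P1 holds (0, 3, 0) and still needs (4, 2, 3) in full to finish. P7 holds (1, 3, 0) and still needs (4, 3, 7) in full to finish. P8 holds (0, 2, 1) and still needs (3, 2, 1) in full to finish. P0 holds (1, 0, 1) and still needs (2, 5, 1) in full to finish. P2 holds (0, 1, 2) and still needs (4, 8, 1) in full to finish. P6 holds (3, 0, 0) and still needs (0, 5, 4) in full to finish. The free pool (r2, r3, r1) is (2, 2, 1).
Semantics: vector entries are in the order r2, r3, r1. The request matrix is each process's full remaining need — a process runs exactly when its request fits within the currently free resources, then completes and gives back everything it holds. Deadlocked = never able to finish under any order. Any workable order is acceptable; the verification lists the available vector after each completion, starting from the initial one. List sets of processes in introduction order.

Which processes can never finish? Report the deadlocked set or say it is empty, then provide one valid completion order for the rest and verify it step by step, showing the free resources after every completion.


Deadlocked: P7 and P2.
Key observation: after P4, P1, P6, P8, P0 the pool peaks at (9, 7, 6), and each blocked process is short somewhere: P7 on r1; P2 on r3.
A valid finishing order for the others: P4, P1, P6, P8, P0. Check, step by step:
  pool = (2, 2, 1)
  P4: need (0, 2, 1) fits (2, 2, 1); releases (3, 0, 3), pool now (5, 2, 4)
  P1: need (4, 2, 3) fits (5, 2, 4); releases (0, 3, 0), pool now (5, 5, 4)
  P6: need (0, 5, 4) fits (5, 5, 4); releases (3, 0, 0), pool now (8, 5, 4)
  P8: need (3, 2, 1) fits (8, 5, 4); releases (0, 2, 1), pool now (8, 7, 5)
  P0: need (2, 5, 1) fits (8, 7, 5); releases (1, 0, 1), pool now (9, 7, 6)
The stuck group stays short no matter what:
  P7 still needs (4, 3, 7) but only (9, 7, 6) is free — short on r1
  P2 still needs (4, 8, 1) but only (9, 7, 6) is free — short on r3


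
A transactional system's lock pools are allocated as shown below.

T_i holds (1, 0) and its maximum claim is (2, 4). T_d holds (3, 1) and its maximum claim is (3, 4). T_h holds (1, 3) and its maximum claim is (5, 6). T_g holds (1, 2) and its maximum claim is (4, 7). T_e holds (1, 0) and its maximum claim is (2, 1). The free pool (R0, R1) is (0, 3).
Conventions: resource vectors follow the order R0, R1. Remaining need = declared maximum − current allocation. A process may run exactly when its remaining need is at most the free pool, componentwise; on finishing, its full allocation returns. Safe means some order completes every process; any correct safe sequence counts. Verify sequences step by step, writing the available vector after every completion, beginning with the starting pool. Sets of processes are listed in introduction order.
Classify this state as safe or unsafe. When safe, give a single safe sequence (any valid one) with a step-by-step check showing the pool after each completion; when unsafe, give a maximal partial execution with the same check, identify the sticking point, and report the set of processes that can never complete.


SAFE. One safe sequence: T_d, T_e, T_i, T_h, T_g.
Key observation: the first exact fit in this order is T_d — it needs (0, 3) with (0, 3) free, meeting a requested resource to the last unit.
Verifying each step:
  pool = (0, 3)
  run T_d (needs (0, 3), free (0, 3)); after release of (3, 1) the pool is (3, 4)
  run T_e (needs (1, 1), free (3, 4)); after release of (1, 0) the pool is (4, 4)
  run T_i (needs (1, 4), free (4, 4)); after release of (1, 0) the pool is (5, 4)
  run T_h (needs (4, 3), free (5, 4)); after release of (1, 3) the pool is (6, 7)
  run T_g (needs (3, 5), free (6, 7)); after release of (1, 2) the pool is (7, 9)
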